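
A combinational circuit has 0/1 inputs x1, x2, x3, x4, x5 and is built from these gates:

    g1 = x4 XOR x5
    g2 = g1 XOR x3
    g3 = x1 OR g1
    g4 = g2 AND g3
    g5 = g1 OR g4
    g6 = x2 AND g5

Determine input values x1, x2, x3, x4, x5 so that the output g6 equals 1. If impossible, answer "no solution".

x1=0, x2=1, x3=1, x4=0, x5=1

Check with x1=0, x2=1, x3=1, x4=0, x5=1:
g1 = x4 XOR x5 = 0 XOR 1 = 1
g2 = g1 XOR x3 = 1 XOR 1 = 0
g3 = x1 OR g1 = 0 OR 1 = 1
g4 = g2 AND g3 = 0 AND 1 = 0
g5 = g1 OR g4 = 1 OR 0 = 1
g6 = x2 AND g5 = 1 AND 1 = 1
So g6 = 1 as required.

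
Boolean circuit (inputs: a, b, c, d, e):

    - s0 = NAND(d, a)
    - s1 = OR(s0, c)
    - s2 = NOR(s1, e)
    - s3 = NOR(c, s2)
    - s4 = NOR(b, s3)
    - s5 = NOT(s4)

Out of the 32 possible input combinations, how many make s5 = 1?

s5 = NOT(s4) must be 1, so s4 = 0.
s4 = NOR(b, s3) must be 0, so at least one of b, s3 is 1.
Enumerating the 32 input combinations, 23 give s5 = 1 and 9 give s5 = 0.

23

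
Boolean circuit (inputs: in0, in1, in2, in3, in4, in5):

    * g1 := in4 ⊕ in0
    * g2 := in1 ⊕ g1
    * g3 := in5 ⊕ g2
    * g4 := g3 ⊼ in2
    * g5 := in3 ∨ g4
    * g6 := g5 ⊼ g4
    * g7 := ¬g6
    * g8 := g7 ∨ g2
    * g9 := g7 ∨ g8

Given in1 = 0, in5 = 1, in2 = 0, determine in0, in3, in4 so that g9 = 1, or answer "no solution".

in0=1, in3=1, in4=0

Check with in1 = 0, in5 = 1, in2 = 0 and in0=1, in3=1, in4=0:
g1 = in4 ⊕ in0 = 0 ⊕ 1 = 1
g2 = in1 ⊕ g1 = 0 ⊕ 1 = 1
g3 = in5 ⊕ g2 = 1 ⊕ 1 = 0
g4 = g3 ⊼ in2 = 0 ⊼ 0 = 1
g5 = in3 ∨ g4 = 1 ∨ 1 = 1
g6 = g5 ⊼ g4 = 1 ⊼ 1 = 0
g7 = ¬g6 = ¬0 = 1
g8 = g7 ∨ g2 = 1 ∨ 1 = 1
g9 = g7 ∨ g8 = 1 ∨ 1 = 1
So g9 = 1.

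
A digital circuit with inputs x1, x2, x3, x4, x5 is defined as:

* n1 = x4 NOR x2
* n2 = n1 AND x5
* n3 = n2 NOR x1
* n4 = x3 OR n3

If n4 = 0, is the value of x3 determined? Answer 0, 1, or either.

0

n4 = x3 OR n3 must be 0, so both x3 = 0 and n3 = 0.
n3 = n2 NOR x1 must be 0, so at least one of n2, x1 is 1.
Every assignment with n4 = 0 has x3 = 0; there are 9 such assignment(s).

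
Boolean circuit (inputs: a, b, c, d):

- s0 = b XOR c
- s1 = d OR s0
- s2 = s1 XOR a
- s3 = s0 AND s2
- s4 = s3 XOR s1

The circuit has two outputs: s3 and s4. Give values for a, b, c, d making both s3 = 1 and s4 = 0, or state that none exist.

Check with a=0, b=1, c=0, d=0:
s0 = b XOR c = 1 XOR 0 = 1
s1 = d OR s0 = 0 OR 1 = 1
s2 = s1 XOR a = 1 XOR 0 = 1
s3 = s0 AND s2 = 1 AND 1 = 1
s4 = s3 XOR s1 = 1 XOR 1 = 0
So s3 = 1 and s4 = 0.

a=0, b=1, c=0, d=0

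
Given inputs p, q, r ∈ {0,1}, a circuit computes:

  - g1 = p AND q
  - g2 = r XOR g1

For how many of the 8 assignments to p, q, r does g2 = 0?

g2 = r XOR g1 must be 0, so r and g1 are equal.
Satisfying assignments:
  p=0, q=0, r=0
  p=0, q=1, r=0
  p=1, q=0, r=0
  p=1, q=1, r=1

4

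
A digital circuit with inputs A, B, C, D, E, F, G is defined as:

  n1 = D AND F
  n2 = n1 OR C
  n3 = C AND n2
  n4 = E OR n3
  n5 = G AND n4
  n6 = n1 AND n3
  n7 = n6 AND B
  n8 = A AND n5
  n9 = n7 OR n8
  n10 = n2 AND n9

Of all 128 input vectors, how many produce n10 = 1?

n10 = n2 AND n9 must be 1, so both n2 = 1 and n9 = 1.
Enumerating the 128 input combinations, 24 give n10 = 1 and 104 give n10 = 0.

24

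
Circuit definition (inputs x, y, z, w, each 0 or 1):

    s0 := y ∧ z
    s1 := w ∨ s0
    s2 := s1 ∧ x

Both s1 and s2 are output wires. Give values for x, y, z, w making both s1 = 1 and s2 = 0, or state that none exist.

x=0, y=0, z=0, w=1

Check with x=0, y=0, z=0, w=1:
s0 = y ∧ z = 0 ∧ 0 = 0
s1 = w ∨ s0 = 1 ∨ 0 = 1
s2 = s1 ∧ x = 1 ∧ 0 = 0
So s1 = 1 and s2 = 0.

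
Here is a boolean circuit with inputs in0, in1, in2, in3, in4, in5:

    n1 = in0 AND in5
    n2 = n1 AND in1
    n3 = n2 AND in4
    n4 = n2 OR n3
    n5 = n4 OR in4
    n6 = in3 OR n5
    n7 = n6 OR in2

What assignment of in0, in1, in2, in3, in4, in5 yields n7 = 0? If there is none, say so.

in0=0, in1=0, in2=0, in3=0, in4=0, in5=1

n7 = n6 OR in2 must be 0, so both n6 = 0 and in2 = 0.
n6 = in3 OR n5 must be 0, so both in3 = 0 and n5 = 0.
n5 = n4 OR in4 must be 0, so both n4 = 0 and in4 = 0.
Check with in0=0, in1=0, in2=0, in3=0, in4=0, in5=1:
n1 = in0 AND in5 = 0 AND 1 = 0
n2 = n1 AND in1 = 0 AND 0 = 0
n3 = n2 AND in4 = 0 AND 0 = 0
n4 = n2 OR n3 = 0 OR 0 = 0
n5 = n4 OR in4 = 0 OR 0 = 0
n6 = in3 OR n5 = 0 OR 0 = 0
n7 = n6 OR in2 = 0 OR 0 = 0
So n7 = 0 as required.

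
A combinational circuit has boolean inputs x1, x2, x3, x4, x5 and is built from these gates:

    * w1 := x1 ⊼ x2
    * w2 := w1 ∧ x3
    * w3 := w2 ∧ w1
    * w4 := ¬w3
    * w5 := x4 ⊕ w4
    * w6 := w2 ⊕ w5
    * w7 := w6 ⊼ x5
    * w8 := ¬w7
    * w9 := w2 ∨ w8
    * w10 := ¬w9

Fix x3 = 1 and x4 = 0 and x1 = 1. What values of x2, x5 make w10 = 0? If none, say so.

x2=1, x5=1

w10 = ¬w9 must be 0, so w9 = 1.
Check with x3 = 1 and x4 = 0 and x1 = 1 and x2=1, x5=1:
w1 = x1 ⊼ x2 = 1 ⊼ 1 = 0
w2 = w1 ∧ x3 = 0 ∧ 1 = 0
w3 = w2 ∧ w1 = 0 ∧ 0 = 0
w4 = ¬w3 = ¬0 = 1
w5 = x4 ⊕ w4 = 0 ⊕ 1 = 1
w6 = w2 ⊕ w5 = 0 ⊕ 1 = 1
w7 = w6 ⊼ x5 = 1 ⊼ 1 = 0
w8 = ¬w7 = ¬0 = 1
w9 = w2 ∨ w8 = 0 ∨ 1 = 1
w10 = ¬w9 = ¬1 = 0
So w10 = 0.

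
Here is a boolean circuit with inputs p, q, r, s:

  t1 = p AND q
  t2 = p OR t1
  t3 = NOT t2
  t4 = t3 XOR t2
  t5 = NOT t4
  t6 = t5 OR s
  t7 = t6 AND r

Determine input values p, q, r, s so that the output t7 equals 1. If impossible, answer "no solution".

t7 = t6 AND r must be 1, so both t6 = 1 and r = 1.
t6 = t5 OR s must be 1, so at least one of t5, s is 1.
Check with p=1, q=0, r=1, s=1:
t1 = p AND q = 1 AND 0 = 0
t2 = p OR t1 = 1 OR 0 = 1
t3 = NOT t2 = NOT 1 = 0
t4 = t3 XOR t2 = 0 XOR 1 = 1
t5 = NOT t4 = NOT 1 = 0
t6 = t5 OR s = 0 OR 1 = 1
t7 = t6 AND r = 1 AND 1 = 1
So t7 = 1 as required.

p=1, q=0, r=1, s=1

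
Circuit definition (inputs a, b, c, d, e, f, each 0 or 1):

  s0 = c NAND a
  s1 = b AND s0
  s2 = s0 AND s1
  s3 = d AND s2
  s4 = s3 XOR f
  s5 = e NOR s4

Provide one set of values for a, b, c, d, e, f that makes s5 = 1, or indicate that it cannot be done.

a=1 b=0 c=0 d=1 e=0 f=0

Check with a=1 b=0 c=0 d=1 e=0 f=0:
s0 = c NAND a = 0 NAND 1 = 1
s1 = b AND s0 = 0 AND 1 = 0
s2 = s0 AND s1 = 1 AND 0 = 0
s3 = d AND s2 = 1 AND 0 = 0
s4 = s3 XOR f = 0 XOR 0 = 0
s5 = e NOR s4 = 0 NOR 0 = 1
So s5 = 1 as required.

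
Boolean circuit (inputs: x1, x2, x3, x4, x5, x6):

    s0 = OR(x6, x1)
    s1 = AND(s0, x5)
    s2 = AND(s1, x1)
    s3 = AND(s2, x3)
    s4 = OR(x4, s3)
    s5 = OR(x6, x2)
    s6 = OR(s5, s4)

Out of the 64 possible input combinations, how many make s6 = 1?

57

s6 = OR(s5, s4) must be 1, so at least one of s5, s4 is 1.
Enumerating the 64 input combinations, 57 give s6 = 1 and 7 give s6 = 0.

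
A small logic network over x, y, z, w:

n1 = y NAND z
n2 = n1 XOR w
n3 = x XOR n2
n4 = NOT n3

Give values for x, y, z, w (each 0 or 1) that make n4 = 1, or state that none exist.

x=1, y=1, z=0, w=0

n4 = NOT n3 must be 1, so n3 = 0.
n3 = x XOR n2 must be 0, so x and n2 are equal.
Check with x=1, y=1, z=0, w=0:
n1 = y NAND z = 1 NAND 0 = 1
n2 = n1 XOR w = 1 XOR 0 = 1
n3 = x XOR n2 = 1 XOR 1 = 0
n4 = NOT n3 = NOT 0 = 1
So n4 = 1 as required.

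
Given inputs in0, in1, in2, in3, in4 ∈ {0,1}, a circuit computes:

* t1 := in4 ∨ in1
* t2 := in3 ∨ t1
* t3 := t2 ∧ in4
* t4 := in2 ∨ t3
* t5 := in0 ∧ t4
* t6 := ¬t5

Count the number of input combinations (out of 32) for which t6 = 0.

t6 = ¬t5 must be 0, so t5 = 1.
Enumerating the 32 input combinations, 12 give t6 = 0 and 20 give t6 = 1.

12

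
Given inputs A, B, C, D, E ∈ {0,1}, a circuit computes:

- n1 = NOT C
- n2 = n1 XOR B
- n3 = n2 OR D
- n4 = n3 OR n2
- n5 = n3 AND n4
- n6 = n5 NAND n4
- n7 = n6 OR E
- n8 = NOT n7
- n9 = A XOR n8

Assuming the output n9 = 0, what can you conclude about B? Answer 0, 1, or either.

either

Both values of B occur among assignments with n9 = 0:
  B=0: A=0, B=0, C=0, D=0, E=1
  B=1: A=0, B=1, C=0, D=0, E=0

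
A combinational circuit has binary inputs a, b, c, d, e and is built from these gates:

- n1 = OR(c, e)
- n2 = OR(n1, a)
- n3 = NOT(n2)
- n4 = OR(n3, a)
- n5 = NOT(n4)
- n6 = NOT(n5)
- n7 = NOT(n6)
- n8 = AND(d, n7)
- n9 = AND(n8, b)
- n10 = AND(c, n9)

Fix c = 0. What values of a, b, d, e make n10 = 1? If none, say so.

no solution exists

With c = 0 fixed, none of the 16 settings of a, b, d, e give n10 = 1.
For example, with a=0, b=0, d=0, e=1:
n1 = OR(c, e) = OR(0, 1) = 1
n2 = OR(n1, a) = OR(1, 0) = 1
n3 = NOT(n2) = NOT 1 = 0
n4 = OR(n3, a) = OR(0, 0) = 0
n5 = NOT(n4) = NOT 0 = 1
n6 = NOT(n5) = NOT 1 = 0
n7 = NOT(n6) = NOT 0 = 1
n8 = AND(d, n7) = AND(0, 1) = 0
n9 = AND(n8, b) = AND(0, 0) = 0
n10 = AND(c, n9) = AND(0, 0) = 0
giving n10 = 0 ≠ 1.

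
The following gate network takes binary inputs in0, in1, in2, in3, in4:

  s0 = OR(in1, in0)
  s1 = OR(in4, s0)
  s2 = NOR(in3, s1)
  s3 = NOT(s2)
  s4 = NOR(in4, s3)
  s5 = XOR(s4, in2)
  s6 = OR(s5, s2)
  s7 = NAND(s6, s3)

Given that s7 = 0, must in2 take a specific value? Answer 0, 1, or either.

s7 = NAND(s6, s3) must be 0, so both s6 = 1 and s3 = 1.
s6 = OR(s5, s2) must be 1, so at least one of s5, s2 is 1.
s3 = NOT(s2) must be 1, so s2 = 0.
Every assignment with s7 = 0 has in2 = 1; there are 15 such assignment(s).

1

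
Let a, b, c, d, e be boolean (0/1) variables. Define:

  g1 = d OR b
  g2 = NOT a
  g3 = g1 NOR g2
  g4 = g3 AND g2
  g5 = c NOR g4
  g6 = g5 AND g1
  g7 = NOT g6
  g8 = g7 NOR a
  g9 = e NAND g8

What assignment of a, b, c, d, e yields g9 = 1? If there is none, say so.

g9 = e NAND g8 must be 1, so at least one of e, g8 is 0.
Check with a=1 b=1 c=1 d=0 e=1:
g1 = d OR b = 0 OR 1 = 1
g2 = NOT a = NOT 1 = 0
g3 = g1 NOR g2 = 1 NOR 0 = 0
g4 = g3 AND g2 = 0 AND 0 = 0
g5 = c NOR g4 = 1 NOR 0 = 0
g6 = g5 AND g1 = 0 AND 1 = 0
g7 = NOT g6 = NOT 0 = 1
g8 = g7 NOR a = 1 NOR 1 = 0
g9 = e NAND g8 = 1 NAND 0 = 1
So g9 = 1 as required.

a=1 b=1 c=1 d=0 e=1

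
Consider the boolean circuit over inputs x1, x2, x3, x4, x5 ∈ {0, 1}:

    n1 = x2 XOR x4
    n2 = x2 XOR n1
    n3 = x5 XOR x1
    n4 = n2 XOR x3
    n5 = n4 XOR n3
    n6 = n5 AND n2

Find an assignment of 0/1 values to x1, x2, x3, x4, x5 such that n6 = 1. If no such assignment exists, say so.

x1=1 x2=0 x3=0 x4=1 x5=1

Check with x1=1 x2=0 x3=0 x4=1 x5=1:
n1 = x2 XOR x4 = 0 XOR 1 = 1
n2 = x2 XOR n1 = 0 XOR 1 = 1
n3 = x5 XOR x1 = 1 XOR 1 = 0
n4 = n2 XOR x3 = 1 XOR 0 = 1
n5 = n4 XOR n3 = 1 XOR 0 = 1
n6 = n5 AND n2 = 1 AND 1 = 1
So n6 = 1 as required.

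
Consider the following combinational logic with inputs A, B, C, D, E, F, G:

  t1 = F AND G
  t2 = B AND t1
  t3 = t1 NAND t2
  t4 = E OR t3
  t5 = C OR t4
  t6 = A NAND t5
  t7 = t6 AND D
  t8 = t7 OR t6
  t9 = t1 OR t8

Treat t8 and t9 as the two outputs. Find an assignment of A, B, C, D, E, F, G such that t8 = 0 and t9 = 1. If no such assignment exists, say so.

A=1, B=0, C=1, D=0, E=1, F=1, G=1

Check with A=1, B=0, C=1, D=0, E=1, F=1, G=1:
t1 = F AND G = 1 AND 1 = 1
t2 = B AND t1 = 0 AND 1 = 0
t3 = t1 NAND t2 = 1 NAND 0 = 1
t4 = E OR t3 = 1 OR 1 = 1
t5 = C OR t4 = 1 OR 1 = 1
t6 = A NAND t5 = 1 NAND 1 = 0
t7 = t6 AND D = 0 AND 0 = 0
t8 = t7 OR t6 = 0 OR 0 = 0
t9 = t1 OR t8 = 1 OR 0 = 1
So t8 = 0 and t9 = 1.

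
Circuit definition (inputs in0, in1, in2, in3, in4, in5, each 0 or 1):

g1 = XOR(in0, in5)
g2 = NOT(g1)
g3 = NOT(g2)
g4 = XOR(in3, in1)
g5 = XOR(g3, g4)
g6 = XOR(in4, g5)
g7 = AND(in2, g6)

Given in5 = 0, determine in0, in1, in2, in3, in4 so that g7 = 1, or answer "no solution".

in0=0 in1=0 in2=1 in3=1 in4=0

Check with in5 = 0 and in0=0, in1=0, in2=1, in3=1, in4=0:
g1 = XOR(in0, in5) = XOR(0, 0) = 0
g2 = NOT(g1) = NOT 0 = 1
g3 = NOT(g2) = NOT 1 = 0
g4 = XOR(in3, in1) = XOR(1, 0) = 1
g5 = XOR(g3, g4) = XOR(0, 1) = 1
g6 = XOR(in4, g5) = XOR(0, 1) = 1
g7 = AND(in2, g6) = AND(1, 1) = 1
So g7 = 1.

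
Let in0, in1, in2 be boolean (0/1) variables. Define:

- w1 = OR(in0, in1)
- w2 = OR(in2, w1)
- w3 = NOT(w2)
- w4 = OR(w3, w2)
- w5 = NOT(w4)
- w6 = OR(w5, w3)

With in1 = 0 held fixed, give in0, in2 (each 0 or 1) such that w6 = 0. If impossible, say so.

in0=1, in2=1

w6 = OR(w5, w3) must be 0, so both w5 = 0 and w3 = 0.
Check with in1 = 0 and in0=1, in2=1:
w1 = OR(in0, in1) = OR(1, 0) = 1
w2 = OR(in2, w1) = OR(1, 1) = 1
w3 = NOT(w2) = NOT 1 = 0
w4 = OR(w3, w2) = OR(0, 1) = 1
w5 = NOT(w4) = NOT 1 = 0
w6 = OR(w5, w3) = OR(0, 0) = 0
So w6 = 0.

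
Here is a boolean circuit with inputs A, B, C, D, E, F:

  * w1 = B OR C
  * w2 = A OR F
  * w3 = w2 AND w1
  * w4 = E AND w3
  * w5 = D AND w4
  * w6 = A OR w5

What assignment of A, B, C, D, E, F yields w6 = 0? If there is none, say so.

A=0, B=0, C=0, D=0, E=1, F=0

w6 = A OR w5 must be 0, so both A = 0 and w5 = 0.
Check with A=0, B=0, C=0, D=0, E=1, F=0:
w1 = B OR C = 0 OR 0 = 0
w2 = A OR F = 0 OR 0 = 0
w3 = w2 AND w1 = 0 AND 0 = 0
w4 = E AND w3 = 1 AND 0 = 0
w5 = D AND w4 = 0 AND 0 = 0
w6 = A OR w5 = 0 OR 0 = 0
So w6 = 0 as required.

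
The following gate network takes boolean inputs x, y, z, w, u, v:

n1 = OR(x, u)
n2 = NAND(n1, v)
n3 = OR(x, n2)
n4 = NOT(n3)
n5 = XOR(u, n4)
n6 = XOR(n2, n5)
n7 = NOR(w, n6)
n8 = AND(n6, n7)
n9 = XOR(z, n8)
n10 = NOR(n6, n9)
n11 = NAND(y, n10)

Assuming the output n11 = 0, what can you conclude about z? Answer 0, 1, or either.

n11 = NAND(y, n10) must be 0, so both y = 1 and n10 = 1.
n10 = NOR(n6, n9) must be 1, so both n6 = 0 and n9 = 0.
n6 = XOR(n2, n5) must be 0, so n2 and n5 are equal.
Every assignment with n11 = 0 has z = 0; there are 8 such assignment(s).

0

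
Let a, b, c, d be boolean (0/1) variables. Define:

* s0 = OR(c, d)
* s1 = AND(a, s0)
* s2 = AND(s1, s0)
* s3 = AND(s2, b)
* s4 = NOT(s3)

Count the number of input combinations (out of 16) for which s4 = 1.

13

s4 = NOT(s3) must be 1, so s3 = 0.
s3 = AND(s2, b) must be 0, so at least one of s2, b is 0.
Enumerating the 16 input combinations, 13 give s4 = 1 and 3 give s4 = 0.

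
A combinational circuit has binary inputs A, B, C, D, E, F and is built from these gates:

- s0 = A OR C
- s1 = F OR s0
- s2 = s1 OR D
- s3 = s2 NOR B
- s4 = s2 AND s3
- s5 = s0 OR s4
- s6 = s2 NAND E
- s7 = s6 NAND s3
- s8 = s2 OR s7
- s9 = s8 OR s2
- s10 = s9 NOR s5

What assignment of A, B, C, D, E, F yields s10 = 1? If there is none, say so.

s10 = s9 NOR s5 must be 1, so both s9 = 0 and s5 = 0.
s9 = s8 OR s2 must be 0, so both s8 = 0 and s2 = 0.
Check with A=0 B=0 C=0 D=0 E=1 F=0:
s0 = A OR C = 0 OR 0 = 0
s1 = F OR s0 = 0 OR 0 = 0
s2 = s1 OR D = 0 OR 0 = 0
s3 = s2 NOR B = 0 NOR 0 = 1
s4 = s2 AND s3 = 0 AND 1 = 0
s5 = s0 OR s4 = 0 OR 0 = 0
s6 = s2 NAND E = 0 NAND 1 = 1
s7 = s6 NAND s3 = 1 NAND 1 = 0
s8 = s2 OR s7 = 0 OR 0 = 0
s9 = s8 OR s2 = 0 OR 0 = 0
s10 = s9 NOR s5 = 0 NOR 0 = 1
So s10 = 1 as required.

A=0 B=0 C=0 D=0 E=1 F=0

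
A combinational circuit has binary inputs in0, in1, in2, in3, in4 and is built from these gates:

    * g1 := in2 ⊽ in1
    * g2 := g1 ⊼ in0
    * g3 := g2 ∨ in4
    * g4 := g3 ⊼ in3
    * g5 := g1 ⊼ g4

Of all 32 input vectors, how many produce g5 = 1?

g5 = g1 ⊼ g4 must be 1, so at least one of g1, g4 is 0.
Enumerating the 32 input combinations, 27 give g5 = 1 and 5 give g5 = 0.

27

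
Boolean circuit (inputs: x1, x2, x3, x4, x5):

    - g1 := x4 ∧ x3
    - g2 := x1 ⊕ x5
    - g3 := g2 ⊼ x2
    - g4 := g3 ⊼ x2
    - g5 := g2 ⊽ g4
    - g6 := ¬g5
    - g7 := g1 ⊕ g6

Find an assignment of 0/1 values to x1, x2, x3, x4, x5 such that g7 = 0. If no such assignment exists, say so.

g7 = g1 ⊕ g6 must be 0, so g1 and g6 are equal.
Check with x1=1, x2=0, x3=1, x4=1, x5=1:
g1 = x4 ∧ x3 = 1 ∧ 1 = 1
g2 = x1 ⊕ x5 = 1 ⊕ 1 = 0
g3 = g2 ⊼ x2 = 0 ⊼ 0 = 1
g4 = g3 ⊼ x2 = 1 ⊼ 0 = 1
g5 = g2 ⊽ g4 = 0 ⊽ 1 = 0
g6 = ¬g5 = ¬0 = 1
g7 = g1 ⊕ g6 = 1 ⊕ 1 = 0
So g7 = 0 as required.

x1=1, x2=0, x3=1, x4=1, x5=1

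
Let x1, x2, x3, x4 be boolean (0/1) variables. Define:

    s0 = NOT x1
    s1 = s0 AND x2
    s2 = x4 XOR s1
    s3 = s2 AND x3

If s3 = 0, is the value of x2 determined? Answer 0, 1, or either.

either

Both values of x2 occur among assignments with s3 = 0:
  x2=0: x1=0, x2=0, x3=0, x4=0
  x2=1: x1=0, x2=1, x3=0, x4=0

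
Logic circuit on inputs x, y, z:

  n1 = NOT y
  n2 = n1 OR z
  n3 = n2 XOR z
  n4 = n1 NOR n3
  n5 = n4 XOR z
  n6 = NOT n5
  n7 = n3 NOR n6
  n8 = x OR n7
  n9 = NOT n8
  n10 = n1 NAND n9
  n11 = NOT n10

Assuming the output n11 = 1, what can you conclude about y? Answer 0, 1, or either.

0

n11 = NOT n10 must be 1, so n10 = 0.
Every assignment with n11 = 1 has y = 0; there are 1 such assignment(s).
  x=0, y=0, z=0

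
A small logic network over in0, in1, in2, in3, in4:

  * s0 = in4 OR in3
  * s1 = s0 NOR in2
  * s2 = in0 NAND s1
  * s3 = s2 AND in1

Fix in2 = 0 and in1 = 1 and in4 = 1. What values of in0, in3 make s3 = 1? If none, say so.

in0=0, in3=1

s3 = s2 AND in1 must be 1, so both s2 = 1 and in1 = 1.
Check with in2 = 0 and in1 = 1 and in4 = 1 and in0=0, in3=1:
s0 = in4 OR in3 = 1 OR 1 = 1
s1 = s0 NOR in2 = 1 NOR 0 = 0
s2 = in0 NAND s1 = 0 NAND 0 = 1
s3 = s2 AND in1 = 1 AND 1 = 1
So s3 = 1.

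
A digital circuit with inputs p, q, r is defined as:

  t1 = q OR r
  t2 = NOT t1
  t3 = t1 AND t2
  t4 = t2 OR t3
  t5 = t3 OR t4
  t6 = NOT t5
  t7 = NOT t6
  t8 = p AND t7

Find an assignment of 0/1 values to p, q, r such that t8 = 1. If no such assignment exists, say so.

p=1 q=0 r=0

Check with p=1 q=0 r=0:
t1 = q OR r = 0 OR 0 = 0
t2 = NOT t1 = NOT 0 = 1
t3 = t1 AND t2 = 0 AND 1 = 0
t4 = t2 OR t3 = 1 OR 0 = 1
t5 = t3 OR t4 = 0 OR 1 = 1
t6 = NOT t5 = NOT 1 = 0
t7 = NOT t6 = NOT 0 = 1
t8 = p AND t7 = 1 AND 1 = 1
So t8 = 1 as required.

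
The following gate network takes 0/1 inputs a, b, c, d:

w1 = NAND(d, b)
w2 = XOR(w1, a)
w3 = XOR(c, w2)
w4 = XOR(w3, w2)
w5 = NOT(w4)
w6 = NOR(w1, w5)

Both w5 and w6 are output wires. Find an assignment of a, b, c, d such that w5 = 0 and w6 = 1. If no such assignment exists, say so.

a=0, b=1, c=1, d=1

Check with a=0, b=1, c=1, d=1:
w1 = NAND(d, b) = NAND(1, 1) = 0
w2 = XOR(w1, a) = XOR(0, 0) = 0
w3 = XOR(c, w2) = XOR(1, 0) = 1
w4 = XOR(w3, w2) = XOR(1, 0) = 1
w5 = NOT(w4) = NOT 1 = 0
w6 = NOR(w1, w5) = NOR(0, 0) = 1
So w5 = 0 and w6 = 1.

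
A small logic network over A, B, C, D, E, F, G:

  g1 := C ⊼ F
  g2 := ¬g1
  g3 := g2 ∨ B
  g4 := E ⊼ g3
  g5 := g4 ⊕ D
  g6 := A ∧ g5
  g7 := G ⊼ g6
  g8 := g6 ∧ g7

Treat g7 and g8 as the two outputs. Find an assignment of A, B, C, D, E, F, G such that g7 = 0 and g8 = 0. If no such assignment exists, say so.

A=1, B=0, C=0, D=0, E=1, F=0, G=1

Check with A=1, B=0, C=0, D=0, E=1, F=0, G=1:
g1 = C ⊼ F = 0 ⊼ 0 = 1
g2 = ¬g1 = ¬1 = 0
g3 = g2 ∨ B = 0 ∨ 0 = 0
g4 = E ⊼ g3 = 1 ⊼ 0 = 1
g5 = g4 ⊕ D = 1 ⊕ 0 = 1
g6 = A ∧ g5 = 1 ∧ 1 = 1
g7 = G ⊼ g6 = 1 ⊼ 1 = 0
g8 = g6 ∧ g7 = 1 ∧ 0 = 0
So g7 = 0 and g8 = 0.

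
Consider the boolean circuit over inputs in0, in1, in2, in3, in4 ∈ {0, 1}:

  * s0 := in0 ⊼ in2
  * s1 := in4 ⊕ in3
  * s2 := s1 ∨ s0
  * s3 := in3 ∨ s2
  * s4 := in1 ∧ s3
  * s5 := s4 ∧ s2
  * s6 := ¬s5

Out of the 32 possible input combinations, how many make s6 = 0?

14

s6 = ¬s5 must be 0, so s5 = 1.
s5 = s4 ∧ s2 must be 1, so both s4 = 1 and s2 = 1.
s4 = in1 ∧ s3 must be 1, so both in1 = 1 and s3 = 1.
Enumerating the 32 input combinations, 14 give s6 = 0 and 18 give s6 = 1.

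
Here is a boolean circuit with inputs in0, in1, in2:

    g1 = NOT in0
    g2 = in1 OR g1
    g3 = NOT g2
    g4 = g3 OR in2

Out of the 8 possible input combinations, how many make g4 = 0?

3

g4 = g3 OR in2 must be 0, so both g3 = 0 and in2 = 0.
g3 = NOT g2 must be 0, so g2 = 1.
g2 = in1 OR g1 must be 1, so at least one of in1, g1 is 1.
Satisfying assignments:
  in0=0, in1=0, in2=0
  in0=0, in1=1, in2=0
  in0=1, in1=1, in2=0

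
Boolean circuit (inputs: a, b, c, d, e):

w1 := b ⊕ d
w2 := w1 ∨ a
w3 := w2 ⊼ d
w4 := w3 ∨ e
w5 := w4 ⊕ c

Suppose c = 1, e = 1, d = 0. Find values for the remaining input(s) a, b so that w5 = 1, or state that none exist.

With c = 1, e = 1, d = 0 fixed, none of the 4 settings of a, b give w5 = 1.
For example, with a=0, b=0:
w1 = b ⊕ d = 0 ⊕ 0 = 0
w2 = w1 ∨ a = 0 ∨ 0 = 0
w3 = w2 ⊼ d = 0 ⊼ 0 = 1
w4 = w3 ∨ e = 1 ∨ 1 = 1
w5 = w4 ⊕ c = 1 ⊕ 1 = 0
giving w5 = 0 ≠ 1.

no solution exists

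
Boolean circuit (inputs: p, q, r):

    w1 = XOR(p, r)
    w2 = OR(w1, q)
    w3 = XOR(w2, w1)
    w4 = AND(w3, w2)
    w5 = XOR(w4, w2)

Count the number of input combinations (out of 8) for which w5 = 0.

4

w5 = XOR(w4, w2) must be 0, so w4 and w2 are equal.
Satisfying assignments:
  p=0, q=0, r=0
  p=0, q=1, r=0
  p=1, q=0, r=1
  p=1, q=1, r=1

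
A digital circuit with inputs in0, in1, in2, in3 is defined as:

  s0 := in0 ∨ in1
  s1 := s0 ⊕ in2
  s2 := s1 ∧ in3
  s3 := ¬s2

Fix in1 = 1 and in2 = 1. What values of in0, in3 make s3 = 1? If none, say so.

Check with in1 = 1 and in2 = 1 and in0=1, in3=0:
s0 = in0 ∨ in1 = 1 ∨ 1 = 1
s1 = s0 ⊕ in2 = 1 ⊕ 1 = 0
s2 = s1 ∧ in3 = 0 ∧ 0 = 0
s3 = ¬s2 = ¬0 = 1
So s3 = 1.

in0=1 in3=0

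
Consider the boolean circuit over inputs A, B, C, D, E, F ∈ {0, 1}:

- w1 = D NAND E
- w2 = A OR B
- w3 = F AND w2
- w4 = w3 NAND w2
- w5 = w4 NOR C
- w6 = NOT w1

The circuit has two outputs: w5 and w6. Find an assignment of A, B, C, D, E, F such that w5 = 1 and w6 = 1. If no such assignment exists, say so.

A=1, B=0, C=0, D=1, E=1, F=1

Check with A=1, B=0, C=0, D=1, E=1, F=1:
w1 = D NAND E = 1 NAND 1 = 0
w2 = A OR B = 1 OR 0 = 1
w3 = F AND w2 = 1 AND 1 = 1
w4 = w3 NAND w2 = 1 NAND 1 = 0
w5 = w4 NOR C = 0 NOR 0 = 1
w6 = NOT w1 = NOT 0 = 1
So w5 = 1 and w6 = 1.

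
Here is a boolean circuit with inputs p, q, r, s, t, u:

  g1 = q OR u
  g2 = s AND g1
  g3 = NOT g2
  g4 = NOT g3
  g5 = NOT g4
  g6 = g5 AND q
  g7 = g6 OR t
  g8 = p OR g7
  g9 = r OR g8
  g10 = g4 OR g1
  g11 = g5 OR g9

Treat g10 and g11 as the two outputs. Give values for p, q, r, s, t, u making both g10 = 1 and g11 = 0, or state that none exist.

p=0, q=0, r=0, s=1, t=0, u=1

Check with p=0, q=0, r=0, s=1, t=0, u=1:
g1 = q OR u = 0 OR 1 = 1
g2 = s AND g1 = 1 AND 1 = 1
g3 = NOT g2 = NOT 1 = 0
g4 = NOT g3 = NOT 0 = 1
g5 = NOT g4 = NOT 1 = 0
g6 = g5 AND q = 0 AND 0 = 0
g7 = g6 OR t = 0 OR 0 = 0
g8 = p OR g7 = 0 OR 0 = 0
g9 = r OR g8 = 0 OR 0 = 0
g10 = g4 OR g1 = 1 OR 1 = 1
g11 = g5 OR g9 = 0 OR 0 = 0
So g10 = 1 and g11 = 0.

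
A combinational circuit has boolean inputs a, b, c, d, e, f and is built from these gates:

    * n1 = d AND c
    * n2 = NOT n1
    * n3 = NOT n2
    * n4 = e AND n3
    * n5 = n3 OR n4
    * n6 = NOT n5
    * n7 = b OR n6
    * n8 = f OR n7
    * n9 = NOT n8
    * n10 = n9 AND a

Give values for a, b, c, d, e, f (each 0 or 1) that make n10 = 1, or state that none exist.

Check with a=1 b=0 c=1 d=1 e=1 f=0:
n1 = d AND c = 1 AND 1 = 1
n2 = NOT n1 = NOT 1 = 0
n3 = NOT n2 = NOT 0 = 1
n4 = e AND n3 = 1 AND 1 = 1
n5 = n3 OR n4 = 1 OR 1 = 1
n6 = NOT n5 = NOT 1 = 0
n7 = b OR n6 = 0 OR 0 = 0
n8 = f OR n7 = 0 OR 0 = 0
n9 = NOT n8 = NOT 0 = 1
n10 = n9 AND a = 1 AND 1 = 1
So n10 = 1 as required.

a=1 b=0 c=1 d=1 e=1 f=0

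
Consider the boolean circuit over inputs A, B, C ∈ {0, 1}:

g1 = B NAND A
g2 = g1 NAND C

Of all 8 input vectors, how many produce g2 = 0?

3

g2 = g1 NAND C must be 0, so both g1 = 1 and C = 1.
g1 = B NAND A must be 1, so at least one of B, A is 0.
Enumerating the 8 input combinations, 3 give g2 = 0 and 5 give g2 = 1.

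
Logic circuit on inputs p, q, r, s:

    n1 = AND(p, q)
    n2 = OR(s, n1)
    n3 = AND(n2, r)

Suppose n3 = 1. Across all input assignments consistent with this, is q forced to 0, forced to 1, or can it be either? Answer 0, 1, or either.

Both values of q occur among assignments with n3 = 1:
  q=0: p=0, q=0, r=1, s=1
  q=1: p=0, q=1, r=1, s=1

either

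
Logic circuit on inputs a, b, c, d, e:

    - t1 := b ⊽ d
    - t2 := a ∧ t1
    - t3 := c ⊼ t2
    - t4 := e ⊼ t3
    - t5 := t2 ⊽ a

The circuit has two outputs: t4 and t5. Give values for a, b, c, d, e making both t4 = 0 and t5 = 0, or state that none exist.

a=1, b=1, c=1, d=1, e=1

Check with a=1, b=1, c=1, d=1, e=1:
t1 = b ⊽ d = 1 ⊽ 1 = 0
t2 = a ∧ t1 = 1 ∧ 0 = 0
t3 = c ⊼ t2 = 1 ⊼ 0 = 1
t4 = e ⊼ t3 = 1 ⊼ 1 = 0
t5 = t2 ⊽ a = 0 ⊽ 1 = 0
So t4 = 0 and t5 = 0.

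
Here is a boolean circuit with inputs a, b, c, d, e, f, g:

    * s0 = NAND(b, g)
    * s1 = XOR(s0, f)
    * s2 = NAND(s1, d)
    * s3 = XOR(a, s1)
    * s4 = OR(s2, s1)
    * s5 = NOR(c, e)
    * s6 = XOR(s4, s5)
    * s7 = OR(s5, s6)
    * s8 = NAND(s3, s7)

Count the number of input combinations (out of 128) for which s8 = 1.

s8 = NAND(s3, s7) must be 1, so at least one of s3, s7 is 0.
Enumerating the 128 input combinations, 64 give s8 = 1 and 64 give s8 = 0.

64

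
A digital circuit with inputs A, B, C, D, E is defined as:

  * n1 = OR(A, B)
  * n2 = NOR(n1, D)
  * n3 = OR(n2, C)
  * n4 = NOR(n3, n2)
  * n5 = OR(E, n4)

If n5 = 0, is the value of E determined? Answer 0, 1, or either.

0

n5 = OR(E, n4) must be 0, so both E = 0 and n4 = 0.
n4 = NOR(n3, n2) must be 0, so at least one of n3, n2 is 1.
Every assignment with n5 = 0 has E = 0; there are 9 such assignment(s).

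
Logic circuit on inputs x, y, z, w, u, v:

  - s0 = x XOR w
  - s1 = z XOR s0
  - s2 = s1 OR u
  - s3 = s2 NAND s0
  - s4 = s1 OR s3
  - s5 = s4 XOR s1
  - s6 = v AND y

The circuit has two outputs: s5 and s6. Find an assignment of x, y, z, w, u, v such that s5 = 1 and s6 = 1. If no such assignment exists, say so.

x=1, y=1, z=0, w=1, u=1, v=1

Check with x=1, y=1, z=0, w=1, u=1, v=1:
s0 = x XOR w = 1 XOR 1 = 0
s1 = z XOR s0 = 0 XOR 0 = 0
s2 = s1 OR u = 0 OR 1 = 1
s3 = s2 NAND s0 = 1 NAND 0 = 1
s4 = s1 OR s3 = 0 OR 1 = 1
s5 = s4 XOR s1 = 1 XOR 0 = 1
s6 = v AND y = 1 AND 1 = 1
So s5 = 1 and s6 = 1.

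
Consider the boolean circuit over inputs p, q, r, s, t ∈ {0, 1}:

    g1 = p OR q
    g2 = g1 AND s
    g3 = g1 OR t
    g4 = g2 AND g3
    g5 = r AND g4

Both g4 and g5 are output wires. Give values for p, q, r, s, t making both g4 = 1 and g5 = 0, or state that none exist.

p=1 q=0 r=0 s=1 t=0

Check with p=1 q=0 r=0 s=1 t=0:
g1 = p OR q = 1 OR 0 = 1
g2 = g1 AND s = 1 AND 1 = 1
g3 = g1 OR t = 1 OR 0 = 1
g4 = g2 AND g3 = 1 AND 1 = 1
g5 = r AND g4 = 0 AND 1 = 0
So g4 = 1 and g5 = 0.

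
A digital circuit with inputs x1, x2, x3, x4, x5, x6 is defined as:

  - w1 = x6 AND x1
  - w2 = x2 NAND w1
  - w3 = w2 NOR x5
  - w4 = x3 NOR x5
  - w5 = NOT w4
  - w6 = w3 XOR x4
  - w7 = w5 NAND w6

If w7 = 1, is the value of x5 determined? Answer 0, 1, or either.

Both values of x5 occur among assignments with w7 = 1:
  x5=0: x1=0, x2=0, x3=0, x4=0, x5=0, x6=0
  x5=1: x1=0, x2=0, x3=0, x4=0, x5=1, x6=0

either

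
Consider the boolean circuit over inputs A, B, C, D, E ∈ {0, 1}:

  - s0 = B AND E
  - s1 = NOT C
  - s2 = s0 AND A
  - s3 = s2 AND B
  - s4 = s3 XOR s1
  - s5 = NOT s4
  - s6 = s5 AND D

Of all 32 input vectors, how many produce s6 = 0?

24

s6 = s5 AND D must be 0, so at least one of s5, D is 0.
Enumerating the 32 input combinations, 24 give s6 = 0 and 8 give s6 = 1.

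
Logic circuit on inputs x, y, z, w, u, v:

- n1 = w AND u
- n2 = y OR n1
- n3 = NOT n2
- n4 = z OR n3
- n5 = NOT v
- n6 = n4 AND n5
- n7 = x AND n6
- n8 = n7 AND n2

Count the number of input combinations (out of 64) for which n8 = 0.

59

n8 = n7 AND n2 must be 0, so at least one of n7, n2 is 0.
Enumerating the 64 input combinations, 59 give n8 = 0 and 5 give n8 = 1.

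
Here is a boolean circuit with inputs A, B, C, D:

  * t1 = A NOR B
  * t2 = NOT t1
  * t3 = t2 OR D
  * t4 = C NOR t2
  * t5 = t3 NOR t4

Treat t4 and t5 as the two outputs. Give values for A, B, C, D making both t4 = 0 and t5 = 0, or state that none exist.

A=1, B=1, C=0, D=1

Check with A=1, B=1, C=0, D=1:
t1 = A NOR B = 1 NOR 1 = 0
t2 = NOT t1 = NOT 0 = 1
t3 = t2 OR D = 1 OR 1 = 1
t4 = C NOR t2 = 0 NOR 1 = 0
t5 = t3 NOR t4 = 1 NOR 0 = 0
So t4 = 0 and t5 = 0.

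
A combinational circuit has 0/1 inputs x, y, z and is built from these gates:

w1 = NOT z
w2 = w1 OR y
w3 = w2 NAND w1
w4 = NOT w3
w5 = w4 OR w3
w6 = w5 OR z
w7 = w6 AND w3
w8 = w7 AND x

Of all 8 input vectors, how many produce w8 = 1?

2

w8 = w7 AND x must be 1, so both w7 = 1 and x = 1.
Enumerating the 8 input combinations, 2 give w8 = 1 and 6 give w8 = 0.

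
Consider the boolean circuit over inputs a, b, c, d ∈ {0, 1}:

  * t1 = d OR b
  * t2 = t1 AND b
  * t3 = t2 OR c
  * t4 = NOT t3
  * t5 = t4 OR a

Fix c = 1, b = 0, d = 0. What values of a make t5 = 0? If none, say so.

a=0

t5 = t4 OR a must be 0, so both t4 = 0 and a = 0.
t4 = NOT t3 must be 0, so t3 = 1.
Check with c = 1, b = 0, d = 0 and a=0:
t1 = d OR b = 0 OR 0 = 0
t2 = t1 AND b = 0 AND 0 = 0
t3 = t2 OR c = 0 OR 1 = 1
t4 = NOT t3 = NOT 1 = 0
t5 = t4 OR a = 0 OR 0 = 0
So t5 = 0.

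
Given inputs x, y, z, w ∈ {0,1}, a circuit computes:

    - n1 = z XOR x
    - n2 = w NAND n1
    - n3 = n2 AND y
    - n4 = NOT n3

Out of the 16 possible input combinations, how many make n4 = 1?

n4 = NOT n3 must be 1, so n3 = 0.
n3 = n2 AND y must be 0, so at least one of n2, y is 0.
Enumerating the 16 input combinations, 10 give n4 = 1 and 6 give n4 = 0.

10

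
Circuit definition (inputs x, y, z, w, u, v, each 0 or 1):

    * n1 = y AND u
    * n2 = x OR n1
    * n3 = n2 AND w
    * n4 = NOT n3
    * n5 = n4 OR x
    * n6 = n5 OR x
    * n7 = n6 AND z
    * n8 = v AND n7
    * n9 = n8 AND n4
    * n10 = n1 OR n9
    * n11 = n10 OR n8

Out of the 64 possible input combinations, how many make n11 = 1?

n11 = n10 OR n8 must be 1, so at least one of n10, n8 is 1.
Enumerating the 64 input combinations, 28 give n11 = 1 and 36 give n11 = 0.

28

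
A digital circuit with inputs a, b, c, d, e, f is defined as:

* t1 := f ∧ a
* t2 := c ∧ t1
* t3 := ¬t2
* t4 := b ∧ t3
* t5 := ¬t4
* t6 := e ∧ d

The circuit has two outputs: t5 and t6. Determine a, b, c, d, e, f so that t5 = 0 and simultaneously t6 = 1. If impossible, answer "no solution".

Check with a=1 b=1 c=0 d=1 e=1 f=1:
t1 = f ∧ a = 1 ∧ 1 = 1
t2 = c ∧ t1 = 0 ∧ 1 = 0
t3 = ¬t2 = ¬0 = 1
t4 = b ∧ t3 = 1 ∧ 1 = 1
t5 = ¬t4 = ¬1 = 0
t6 = e ∧ d = 1 ∧ 1 = 1
So t5 = 0 and t6 = 1.

a=1 b=1 c=0 d=1 e=1 f=1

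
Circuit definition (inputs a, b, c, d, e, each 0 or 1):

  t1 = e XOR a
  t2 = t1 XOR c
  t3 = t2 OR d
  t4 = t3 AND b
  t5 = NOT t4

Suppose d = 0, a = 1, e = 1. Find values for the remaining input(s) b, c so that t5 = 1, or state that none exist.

t5 = NOT t4 must be 1, so t4 = 0.
Check with d = 0, a = 1, e = 1 and b=1, c=0:
t1 = e XOR a = 1 XOR 1 = 0
t2 = t1 XOR c = 0 XOR 0 = 0
t3 = t2 OR d = 0 OR 0 = 0
t4 = t3 AND b = 0 AND 1 = 0
t5 = NOT t4 = NOT 0 = 1
So t5 = 1.

b=1 c=0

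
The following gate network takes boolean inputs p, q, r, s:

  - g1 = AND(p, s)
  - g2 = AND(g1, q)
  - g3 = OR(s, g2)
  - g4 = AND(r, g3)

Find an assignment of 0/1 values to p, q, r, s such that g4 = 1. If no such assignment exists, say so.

p=1, q=0, r=1, s=1

g4 = AND(r, g3) must be 1, so both r = 1 and g3 = 1.
Check with p=1, q=0, r=1, s=1:
g1 = AND(p, s) = AND(1, 1) = 1
g2 = AND(g1, q) = AND(1, 0) = 0
g3 = OR(s, g2) = OR(1, 0) = 1
g4 = AND(r, g3) = AND(1, 1) = 1
So g4 = 1 as required.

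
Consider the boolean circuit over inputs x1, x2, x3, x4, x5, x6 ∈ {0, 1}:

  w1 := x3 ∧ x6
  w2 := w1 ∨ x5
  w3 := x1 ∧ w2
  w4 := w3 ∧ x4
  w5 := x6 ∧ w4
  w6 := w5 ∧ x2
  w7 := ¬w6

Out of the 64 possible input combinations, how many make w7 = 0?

3

w7 = ¬w6 must be 0, so w6 = 1.
w6 = w5 ∧ x2 must be 1, so both w5 = 1 and x2 = 1.
w5 = x6 ∧ w4 must be 1, so both x6 = 1 and w4 = 1.
Satisfying assignments:
  x1=1, x2=1, x3=0, x4=1, x5=1, x6=1
  x1=1, x2=1, x3=1, x4=1, x5=0, x6=1
  x1=1, x2=1, x3=1, x4=1, x5=1, x6=1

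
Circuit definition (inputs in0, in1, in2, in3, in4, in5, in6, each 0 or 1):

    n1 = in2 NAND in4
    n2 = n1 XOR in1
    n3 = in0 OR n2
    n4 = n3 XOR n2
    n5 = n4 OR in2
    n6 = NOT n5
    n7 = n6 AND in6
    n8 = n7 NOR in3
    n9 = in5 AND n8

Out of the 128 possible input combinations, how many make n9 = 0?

102

n9 = in5 AND n8 must be 0, so at least one of in5, n8 is 0.
Enumerating the 128 input combinations, 102 give n9 = 0 and 26 give n9 = 1.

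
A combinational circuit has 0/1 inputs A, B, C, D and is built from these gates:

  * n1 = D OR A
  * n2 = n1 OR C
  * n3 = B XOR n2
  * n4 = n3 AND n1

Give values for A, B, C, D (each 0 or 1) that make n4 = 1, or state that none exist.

Check with A=1, B=0, C=0, D=1:
n1 = D OR A = 1 OR 1 = 1
n2 = n1 OR C = 1 OR 0 = 1
n3 = B XOR n2 = 0 XOR 1 = 1
n4 = n3 AND n1 = 1 AND 1 = 1
So n4 = 1 as required.

A=1, B=0, C=0, D=1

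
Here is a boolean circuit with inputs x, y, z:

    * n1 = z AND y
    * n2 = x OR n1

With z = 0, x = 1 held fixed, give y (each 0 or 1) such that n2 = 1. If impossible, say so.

n2 = x OR n1 must be 1, so at least one of x, n1 is 1.
Check with z = 0, x = 1 and y=0:
n1 = z AND y = 0 AND 0 = 0
n2 = x OR n1 = 1 OR 0 = 1
So n2 = 1.

y=0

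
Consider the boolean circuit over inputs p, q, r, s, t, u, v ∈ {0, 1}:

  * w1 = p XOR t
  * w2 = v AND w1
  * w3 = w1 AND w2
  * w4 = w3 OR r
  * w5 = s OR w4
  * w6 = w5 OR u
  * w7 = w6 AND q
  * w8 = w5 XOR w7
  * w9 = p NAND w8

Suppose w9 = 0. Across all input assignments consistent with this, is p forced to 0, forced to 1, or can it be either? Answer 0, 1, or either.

w9 = p NAND w8 must be 0, so both p = 1 and w8 = 1.
w8 = w5 XOR w7 must be 1, so w5 and w7 differ.
Every assignment with w9 = 0 has p = 1; there are 29 such assignment(s).

1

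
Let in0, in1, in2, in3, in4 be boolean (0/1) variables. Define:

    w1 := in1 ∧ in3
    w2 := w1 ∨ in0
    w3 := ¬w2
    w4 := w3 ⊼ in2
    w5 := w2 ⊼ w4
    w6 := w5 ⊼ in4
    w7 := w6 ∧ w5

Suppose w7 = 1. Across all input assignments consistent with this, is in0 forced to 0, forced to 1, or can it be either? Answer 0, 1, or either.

0

w7 = w6 ∧ w5 must be 1, so both w6 = 1 and w5 = 1.
w6 = w5 ⊼ in4 must be 1, so at least one of w5, in4 is 0.
Every assignment with w7 = 1 has in0 = 0; there are 6 such assignment(s).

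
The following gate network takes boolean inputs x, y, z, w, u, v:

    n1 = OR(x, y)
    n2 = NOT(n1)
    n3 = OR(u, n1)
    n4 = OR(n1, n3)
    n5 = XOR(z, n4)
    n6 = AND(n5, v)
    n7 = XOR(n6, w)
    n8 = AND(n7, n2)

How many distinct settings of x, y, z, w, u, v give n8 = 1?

8

n8 = AND(n7, n2) must be 1, so both n7 = 1 and n2 = 1.
n7 = XOR(n6, w) must be 1, so n6 and w differ.
Enumerating the 64 input combinations, 8 give n8 = 1 and 56 give n8 = 0.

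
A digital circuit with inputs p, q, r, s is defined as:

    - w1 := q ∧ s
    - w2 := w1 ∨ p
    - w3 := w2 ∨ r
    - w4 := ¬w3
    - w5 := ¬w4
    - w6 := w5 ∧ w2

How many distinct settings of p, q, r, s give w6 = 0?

6

w6 = w5 ∧ w2 must be 0, so at least one of w5, w2 is 0.
Enumerating the 16 input combinations, 6 give w6 = 0 and 10 give w6 = 1.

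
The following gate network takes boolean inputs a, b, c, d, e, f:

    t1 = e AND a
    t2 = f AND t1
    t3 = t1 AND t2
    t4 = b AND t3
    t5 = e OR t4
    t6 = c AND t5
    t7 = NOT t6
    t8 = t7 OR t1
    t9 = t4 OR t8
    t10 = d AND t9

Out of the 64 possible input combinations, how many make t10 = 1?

28

t10 = d AND t9 must be 1, so both d = 1 and t9 = 1.
t9 = t4 OR t8 must be 1, so at least one of t4, t8 is 1.
Enumerating the 64 input combinations, 28 give t10 = 1 and 36 give t10 = 0.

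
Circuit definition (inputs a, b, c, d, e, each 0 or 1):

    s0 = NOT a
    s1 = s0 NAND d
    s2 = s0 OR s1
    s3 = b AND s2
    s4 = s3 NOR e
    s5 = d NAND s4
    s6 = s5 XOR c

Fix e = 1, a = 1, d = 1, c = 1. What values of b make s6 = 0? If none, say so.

Check with e = 1, a = 1, d = 1, c = 1 and b=0:
s0 = NOT a = NOT 1 = 0
s1 = s0 NAND d = 0 NAND 1 = 1
s2 = s0 OR s1 = 0 OR 1 = 1
s3 = b AND s2 = 0 AND 1 = 0
s4 = s3 NOR e = 0 NOR 1 = 0
s5 = d NAND s4 = 1 NAND 0 = 1
s6 = s5 XOR c = 1 XOR 1 = 0
So s6 = 0.

b=0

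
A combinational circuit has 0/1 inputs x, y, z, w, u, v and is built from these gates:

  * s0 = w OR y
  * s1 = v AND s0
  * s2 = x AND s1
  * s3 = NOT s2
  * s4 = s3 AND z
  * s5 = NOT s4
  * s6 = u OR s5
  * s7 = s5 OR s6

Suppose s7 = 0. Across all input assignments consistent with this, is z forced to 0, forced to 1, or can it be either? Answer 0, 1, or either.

s7 = s5 OR s6 must be 0, so both s5 = 0 and s6 = 0.
Every assignment with s7 = 0 has z = 1; there are 13 such assignment(s).

1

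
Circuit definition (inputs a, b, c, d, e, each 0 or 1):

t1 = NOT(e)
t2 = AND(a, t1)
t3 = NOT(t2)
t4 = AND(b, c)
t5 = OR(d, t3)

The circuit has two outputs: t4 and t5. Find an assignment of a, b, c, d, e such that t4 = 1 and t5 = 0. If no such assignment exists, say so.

Check with a=1 b=1 c=1 d=0 e=0:
t1 = NOT(e) = NOT 0 = 1
t2 = AND(a, t1) = AND(1, 1) = 1
t3 = NOT(t2) = NOT 1 = 0
t4 = AND(b, c) = AND(1, 1) = 1
t5 = OR(d, t3) = OR(0, 0) = 0
So t4 = 1 and t5 = 0.

a=1 b=1 c=1 d=0 e=0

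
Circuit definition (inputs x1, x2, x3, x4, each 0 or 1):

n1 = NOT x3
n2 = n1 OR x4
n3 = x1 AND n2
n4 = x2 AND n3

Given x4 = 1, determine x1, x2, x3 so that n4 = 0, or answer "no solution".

n4 = x2 AND n3 must be 0, so at least one of x2, n3 is 0.
Check with x4 = 1 and x1=0, x2=1, x3=1:
n1 = NOT x3 = NOT 1 = 0
n2 = n1 OR x4 = 0 OR 1 = 1
n3 = x1 AND n2 = 0 AND 1 = 0
n4 = x2 AND n3 = 1 AND 0 = 0
So n4 = 0.

x1=0, x2=1, x3=1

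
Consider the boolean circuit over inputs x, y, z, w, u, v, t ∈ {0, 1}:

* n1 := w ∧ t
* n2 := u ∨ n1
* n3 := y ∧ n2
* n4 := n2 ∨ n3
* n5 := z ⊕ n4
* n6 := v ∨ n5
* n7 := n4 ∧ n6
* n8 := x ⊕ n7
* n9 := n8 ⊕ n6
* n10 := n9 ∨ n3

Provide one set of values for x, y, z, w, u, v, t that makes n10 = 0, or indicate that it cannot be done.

Check with x=0, y=0, z=1, w=1, u=1, v=0, t=1:
n1 = w ∧ t = 1 ∧ 1 = 1
n2 = u ∨ n1 = 1 ∨ 1 = 1
n3 = y ∧ n2 = 0 ∧ 1 = 0
n4 = n2 ∨ n3 = 1 ∨ 0 = 1
n5 = z ⊕ n4 = 1 ⊕ 1 = 0
n6 = v ∨ n5 = 0 ∨ 0 = 0
n7 = n4 ∧ n6 = 1 ∧ 0 = 0
n8 = x ⊕ n7 = 0 ⊕ 0 = 0
n9 = n8 ⊕ n6 = 0 ⊕ 0 = 0
n10 = n9 ∨ n3 = 0 ∨ 0 = 0
So n10 = 0 as required.

x=0, y=0, z=1, w=1, u=1, v=0, t=1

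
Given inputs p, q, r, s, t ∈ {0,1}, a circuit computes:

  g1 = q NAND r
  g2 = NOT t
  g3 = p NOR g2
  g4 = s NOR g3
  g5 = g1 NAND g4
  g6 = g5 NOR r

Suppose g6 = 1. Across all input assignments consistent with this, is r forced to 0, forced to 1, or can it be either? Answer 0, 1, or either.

g6 = g5 NOR r must be 1, so both g5 = 0 and r = 0.
Every assignment with g6 = 1 has r = 0; there are 6 such assignment(s).

0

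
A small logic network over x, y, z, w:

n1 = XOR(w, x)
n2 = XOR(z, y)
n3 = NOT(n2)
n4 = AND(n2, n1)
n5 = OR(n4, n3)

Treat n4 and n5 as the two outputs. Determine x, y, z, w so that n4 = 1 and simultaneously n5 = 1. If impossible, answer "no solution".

Check with x=0, y=0, z=1, w=1:
n1 = XOR(w, x) = XOR(1, 0) = 1
n2 = XOR(z, y) = XOR(1, 0) = 1
n3 = NOT(n2) = NOT 1 = 0
n4 = AND(n2, n1) = AND(1, 1) = 1
n5 = OR(n4, n3) = OR(1, 0) = 1
So n4 = 1 and n5 = 1.

x=0, y=0, z=1, w=1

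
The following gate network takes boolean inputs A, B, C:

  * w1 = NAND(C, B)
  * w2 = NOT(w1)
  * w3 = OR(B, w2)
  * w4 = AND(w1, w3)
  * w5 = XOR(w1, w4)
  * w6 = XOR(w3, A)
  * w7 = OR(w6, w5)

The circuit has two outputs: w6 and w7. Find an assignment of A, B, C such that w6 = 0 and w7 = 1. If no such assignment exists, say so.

A=0 B=0 C=0

Check with A=0 B=0 C=0:
w1 = NAND(C, B) = NAND(0, 0) = 1
w2 = NOT(w1) = NOT 1 = 0
w3 = OR(B, w2) = OR(0, 0) = 0
w4 = AND(w1, w3) = AND(1, 0) = 0
w5 = XOR(w1, w4) = XOR(1, 0) = 1
w6 = XOR(w3, A) = XOR(0, 0) = 0
w7 = OR(w6, w5) = OR(0, 1) = 1
So w6 = 0 and w7 = 1.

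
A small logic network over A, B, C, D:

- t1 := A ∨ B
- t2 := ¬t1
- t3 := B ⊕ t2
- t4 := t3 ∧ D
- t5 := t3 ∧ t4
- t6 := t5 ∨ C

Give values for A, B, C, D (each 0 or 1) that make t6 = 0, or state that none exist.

t6 = t5 ∨ C must be 0, so both t5 = 0 and C = 0.
Check with A=1 B=0 C=0 D=0:
t1 = A ∨ B = 1 ∨ 0 = 1
t2 = ¬t1 = ¬1 = 0
t3 = B ⊕ t2 = 0 ⊕ 0 = 0
t4 = t3 ∧ D = 0 ∧ 0 = 0
t5 = t3 ∧ t4 = 0 ∧ 0 = 0
t6 = t5 ∨ C = 0 ∨ 0 = 0
So t6 = 0 as required.

A=1 B=0 C=0 D=0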